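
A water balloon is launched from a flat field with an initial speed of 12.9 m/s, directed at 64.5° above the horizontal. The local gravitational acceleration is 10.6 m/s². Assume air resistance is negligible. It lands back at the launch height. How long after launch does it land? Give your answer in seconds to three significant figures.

Components: vₓ = 12.90 cos 64.5° = 5.554 m/s, v_y0 = 12.90 sin 64.5° = 11.64 m/s.
Landing at launch height ⇒ T = 2 v_y0 / g = 2 × 11.64 / 10.6 = 2.197 s.

2.20 s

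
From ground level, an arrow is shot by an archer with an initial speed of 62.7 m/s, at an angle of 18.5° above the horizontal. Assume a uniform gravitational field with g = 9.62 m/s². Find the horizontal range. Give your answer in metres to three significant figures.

Resolve: vₓ = 62.70 cos 18.5° = 59.46 m/s and v_y0 = 62.70 sin 18.5° = 19.90 m/s.
Flight time T = 2 v_y0 / g = 4.136 s.
Horizontal distance R = vₓ T = 59.46 × 4.136 = 245.9 m.

246 m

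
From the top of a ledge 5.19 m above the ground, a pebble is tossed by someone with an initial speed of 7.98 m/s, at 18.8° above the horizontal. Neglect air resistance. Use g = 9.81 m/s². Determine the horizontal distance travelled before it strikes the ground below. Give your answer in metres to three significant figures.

Resolve: vₓ = 7.980 cos 18.8° = 7.554 m/s and v_y0 = 7.980 sin 18.8° = 2.572 m/s.
With up positive and y = 0 at the ground: y(t) = 5.19 + (2.572) t − 4.905 t². Setting y = 0 and taking the positive root: t = [2.572 + √(2.572² + 2·9.81·5.19)] / 9.81 = (2.572 + 10.41) / 9.81 = 1.324 s.
Horizontal distance: R = vₓ t = 7.554 × 1.324 = 9.999 m.

10.0 m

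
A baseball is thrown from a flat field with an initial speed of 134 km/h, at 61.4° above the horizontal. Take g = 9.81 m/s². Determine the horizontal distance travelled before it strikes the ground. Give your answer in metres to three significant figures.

Convert: 134 km/h = 134/3.6 = 37.22 m/s.
Horizontal component vₓ = 37.22 cos 61.4° = 17.82 m/s; vertical v_y0 = 37.22 sin 61.4° = 32.68 m/s.
Time aloft: T = 2 v_y0 / g = 2 × 32.68 / 9.81 = 6.663 s.
Range: R = vₓ T = 17.82 × 6.663 = 118.7 m.

119 m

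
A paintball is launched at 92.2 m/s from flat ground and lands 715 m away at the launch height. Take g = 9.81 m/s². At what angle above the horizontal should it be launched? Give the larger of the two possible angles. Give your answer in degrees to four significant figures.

62.20°

From R = (v₀²/g) sin 2θ: sin 2θ = 9.81 × 715 / 8500.8 = 0.8251.
2θ = 55.60° or 180° − 55.60° = 124.4°, so θ = 27.80° or 62.20°.
The larger angle is 62.20°.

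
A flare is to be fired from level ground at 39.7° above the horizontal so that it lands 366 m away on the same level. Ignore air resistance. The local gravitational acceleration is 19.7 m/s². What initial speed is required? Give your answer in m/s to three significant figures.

85.6 m/s

On level ground R = v₀² sin 2θ / g ⇒ v₀ = √(gR / sin 2θ).
v₀ = √(19.7 × 366 / sin 79.40°) = √(7210 / 0.9829) = √7335.4 = 85.65 m/s.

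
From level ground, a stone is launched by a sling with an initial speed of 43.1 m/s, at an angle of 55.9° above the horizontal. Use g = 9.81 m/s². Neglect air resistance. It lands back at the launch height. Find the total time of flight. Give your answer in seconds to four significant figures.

vₓ = 43.10 cos 55.9° = 24.16 m/s; v_y0 = 43.10 sin 55.9° = 35.69 m/s.
Landing at launch height ⇒ T = 2 v_y0 / g = 2 × 35.69 / 9.81 = 7.276 s.

7.276 s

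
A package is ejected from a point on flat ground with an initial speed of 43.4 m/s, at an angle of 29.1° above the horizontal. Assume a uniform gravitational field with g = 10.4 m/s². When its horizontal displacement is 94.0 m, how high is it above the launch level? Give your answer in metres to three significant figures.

Horizontal component vₓ = 43.40 cos 29.1° = 37.92 m/s; vertical v_y0 = 43.40 sin 29.1° = 21.11 m/s.
At x = 94.0 m, t = x/vₓ = 94.0/37.92 = 2.479 s.
Height: y = v_y0 t − ½ g t² = 21.11 × 2.479 − 5.200 × 2.479² = 52.32 − 31.95 = 20.37 m.

20.4 m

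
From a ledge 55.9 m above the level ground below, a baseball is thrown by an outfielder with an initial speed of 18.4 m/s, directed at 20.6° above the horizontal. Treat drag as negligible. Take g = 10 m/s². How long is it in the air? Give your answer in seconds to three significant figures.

4.05 s

Components: vₓ = 18.40 cos 20.6° = 17.22 m/s, v_y0 = 18.40 sin 20.6° = 6.474 m/s.
Vertical motion (up positive, ground at y = 0): 5.000 t² − (6.474) t − 55.9 = 0, so t = (6.474 + √(6.474² + 2·10.0·55.9)) / 10.0 = (6.474 + 34.06) / 10.0 = 4.053 s.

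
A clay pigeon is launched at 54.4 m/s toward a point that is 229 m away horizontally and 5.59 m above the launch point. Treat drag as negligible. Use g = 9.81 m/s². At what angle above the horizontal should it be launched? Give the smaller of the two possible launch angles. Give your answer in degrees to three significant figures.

Trajectory: y = x tanθ − g x² (1 + tan²θ)/(2v₀²). With x = 229, y = 5.59, v₀ = 54.4, g = 9.81:
86.92 tan²θ − 229 tanθ + (92.51) = 0.
tanθ = [229 ± √(229² − 4 × 86.92 × (92.51))] / (2 × 86.92) = (229 ± 142.4) / 173.8, giving tanθ = 0.4982 or 2.136.
θ = 26.48° or 64.92°; the smaller is 26.48°.

26.5°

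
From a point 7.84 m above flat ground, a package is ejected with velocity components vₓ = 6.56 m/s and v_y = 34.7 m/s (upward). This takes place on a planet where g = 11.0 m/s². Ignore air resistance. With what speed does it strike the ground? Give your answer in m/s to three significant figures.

37.7 m/s

The projectile lands when y = 7.84 + (34.70) t − ½·11.0·t² = 0. Positive root: t = (34.70 + √(34.70² + 2·11.0·7.84)) / 11.0 = (34.70 + 37.10) / 11.0 = 6.527 s.
Vertical velocity at impact: v_y = v_y0 − g t = 34.70 − 11.0 × 6.527 = −37.10 m/s.
Speed: |v| = √(vₓ² + v_y²) = √(6.560² + 37.10²) = 37.68 m/s.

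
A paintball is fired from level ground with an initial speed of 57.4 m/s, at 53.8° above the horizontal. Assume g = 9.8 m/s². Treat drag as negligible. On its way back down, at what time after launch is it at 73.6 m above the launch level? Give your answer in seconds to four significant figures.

7.432 s

Horizontal component vₓ = 57.40 cos 53.8° = 33.90 m/s; vertical v_y0 = 57.40 sin 53.8° = 46.32 m/s.
Height y(t) = 46.32 t − 4.900 t² = 73.6 gives 4.900 t² − 46.32 t + 73.6 = 0.
t = [46.32 ± √(46.32² − 2·9.80·73.6)] / 9.80 = (46.32 ± 26.51) / 9.80, so t = 2.021 s or t = 7.432 s.
The descending-branch root is 7.432 s.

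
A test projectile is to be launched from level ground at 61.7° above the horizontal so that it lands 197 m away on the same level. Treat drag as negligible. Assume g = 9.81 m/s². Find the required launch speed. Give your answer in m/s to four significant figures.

On level ground R = v₀² sin 2θ / g ⇒ v₀ = √(gR / sin 2θ).
v₀ = √(9.81 × 197 / sin 123.4°) = √(1933 / 0.8348) = √2314.9 = 48.11 m/s.

48.11 m/s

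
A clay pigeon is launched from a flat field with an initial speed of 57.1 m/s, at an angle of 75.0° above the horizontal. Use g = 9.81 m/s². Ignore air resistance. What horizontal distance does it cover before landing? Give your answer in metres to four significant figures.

Resolve: vₓ = 57.10 cos 75.0° = 14.78 m/s and v_y0 = 57.10 sin 75.0° = 55.15 m/s.
Time aloft: T = 2 v_y0 / g = 2 × 55.15 / 9.81 = 11.24 s.
Range: R = vₓ T = 14.78 × 11.24 = 166.2 m.

166.2 m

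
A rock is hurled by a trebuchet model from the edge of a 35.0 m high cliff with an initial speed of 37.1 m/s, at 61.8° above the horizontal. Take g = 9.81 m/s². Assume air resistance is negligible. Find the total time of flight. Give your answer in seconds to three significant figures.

7.60 s

Resolve: vₓ = 37.10 cos 61.8° = 17.53 m/s and v_y0 = 37.10 sin 61.8° = 32.70 m/s.
With up positive and y = 0 at the ground: y(t) = 35.0 + (32.70) t − 4.905 t². Setting y = 0 and taking the positive root: t = [32.70 + √(32.70² + 2·9.81·35.0)] / 9.81 = (32.70 + 41.90) / 9.81 = 7.604 s.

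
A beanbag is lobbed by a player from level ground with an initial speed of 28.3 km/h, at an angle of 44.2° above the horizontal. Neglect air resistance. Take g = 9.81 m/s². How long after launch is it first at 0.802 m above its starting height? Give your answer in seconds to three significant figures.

Convert: 28.3 km/h = 28.3/3.6 = 7.861 m/s.
Resolve: vₓ = 7.861 cos 44.2° = 5.636 m/s and v_y0 = 7.861 sin 44.2° = 5.480 m/s.
Require v_y0 t − ½ g t² = 0.802, i.e. 4.905 t² − 5.480 t + 0.802 = 0.
Quadratic formula: t = (5.480 ± √14.301) / 9.81 = (5.480 ± 3.782) / 9.81 → t = 0.1732 s or 0.9441 s.
The first (ascending) time is 0.1732 s.

0.173 s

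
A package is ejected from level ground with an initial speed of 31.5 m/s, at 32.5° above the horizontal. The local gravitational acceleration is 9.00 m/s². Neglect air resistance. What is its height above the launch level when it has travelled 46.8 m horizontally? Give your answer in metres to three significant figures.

15.9 m

Horizontal component vₓ = 31.50 cos 32.5° = 26.57 m/s; vertical v_y0 = 31.50 sin 32.5° = 16.92 m/s.
x = vₓ t ⇒ t = 46.8/26.57 = 1.762 s.
Height: y = v_y0 t − ½ g t² = 16.92 × 1.762 − 4.500 × 1.762² = 29.81 − 13.96 = 15.85 m.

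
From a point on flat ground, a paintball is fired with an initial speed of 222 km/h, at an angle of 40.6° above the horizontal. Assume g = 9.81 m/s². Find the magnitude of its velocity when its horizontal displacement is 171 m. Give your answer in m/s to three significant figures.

47.0 m/s

Convert: 222 km/h = 222/3.6 = 61.67 m/s.
vₓ = 61.67 cos 40.6° = 46.82 m/s; v_y0 = 61.67 sin 40.6° = 40.13 m/s.
Time to reach x = 171 m: t = x/vₓ = 171/46.82 = 3.652 s.
Vertical velocity there: v_y = v_y0 − g t = 40.13 − 9.81 × 3.652 = 4.303 m/s.
Speed: √(vₓ² + v_y²) = √(46.82² + 4.303²) = 47.02 m/s.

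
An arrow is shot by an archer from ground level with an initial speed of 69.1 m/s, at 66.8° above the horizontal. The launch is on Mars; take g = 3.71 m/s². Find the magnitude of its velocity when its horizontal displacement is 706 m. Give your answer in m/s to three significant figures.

42.6 m/s

Components: vₓ = 69.10 cos 66.8° = 27.22 m/s, v_y0 = 69.10 sin 66.8° = 63.51 m/s.
x = vₓ t ⇒ t = 706/27.22 = 25.94 s.
Vertical velocity there: v_y = v_y0 − g t = 63.51 − 3.71 × 25.94 = −32.71 m/s.
Speed: √(vₓ² + v_y²) = √(27.22² + 32.71²) = 42.55 m/s.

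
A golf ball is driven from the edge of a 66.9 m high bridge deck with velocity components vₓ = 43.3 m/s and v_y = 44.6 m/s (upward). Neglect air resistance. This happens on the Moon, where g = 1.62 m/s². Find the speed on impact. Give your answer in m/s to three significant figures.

Vertical motion (up positive, ground at y = 0): 0.8100 t² − (44.60) t − 66.9 = 0, so t = (44.60 + √(44.60² + 2·1.62·66.9)) / 1.62 = (44.60 + 46.97) / 1.62 = 56.52 s.
Vertical velocity at impact: v_y = v_y0 − g t = 44.60 − 1.62 × 56.52 = −46.97 m/s.
Speed: |v| = √(vₓ² + v_y²) = √(43.30² + 46.97²) = 63.88 m/s.

63.9 m/s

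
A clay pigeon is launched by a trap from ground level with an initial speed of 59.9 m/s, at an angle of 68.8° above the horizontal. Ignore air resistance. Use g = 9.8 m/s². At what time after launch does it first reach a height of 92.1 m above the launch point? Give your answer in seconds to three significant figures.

Resolve: vₓ = 59.90 cos 68.8° = 21.66 m/s and v_y0 = 59.90 sin 68.8° = 55.85 m/s.
Height y(t) = 55.85 t − 4.900 t² = 92.1 gives 4.900 t² − 55.85 t + 92.1 = 0.
t = [55.85 ± √(55.85² − 2·9.80·92.1)] / 9.80 = (55.85 ± 36.24) / 9.80, so t = 2.000 s or t = 9.397 s.
The first (ascending) time is 2.000 s.

2.00 s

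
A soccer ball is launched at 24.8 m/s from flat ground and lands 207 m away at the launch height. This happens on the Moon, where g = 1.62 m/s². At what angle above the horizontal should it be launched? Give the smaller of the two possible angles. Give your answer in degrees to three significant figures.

16.5°

Level-ground range R = v₀² sin(2θ)/g ⇒ sin(2θ) = gR/v₀² = 1.62 × 207 / 24.8² = 0.5452.
2θ = 33.04° or 180° − 33.04° = 147.0°, so θ = 16.52° or 73.48°.
The smaller angle is 16.52°.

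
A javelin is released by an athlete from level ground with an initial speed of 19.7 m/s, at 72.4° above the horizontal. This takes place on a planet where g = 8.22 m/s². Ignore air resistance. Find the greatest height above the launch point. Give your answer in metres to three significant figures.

vₓ = 19.70 cos 72.4° = 5.957 m/s; v_y0 = 19.70 sin 72.4° = 18.78 m/s.
At the apex v_y = 0, so H = v_y0²/(2g) = 18.78²/16.44 = 21.45 m.

21.4 m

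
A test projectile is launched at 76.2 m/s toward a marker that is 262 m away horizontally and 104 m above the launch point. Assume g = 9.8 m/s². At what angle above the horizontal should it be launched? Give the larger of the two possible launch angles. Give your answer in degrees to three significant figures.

Trajectory: y = x tanθ − g x² (1 + tan²θ)/(2v₀²). With x = 262, y = 104, v₀ = 76.2, g = 9.80:
57.93 tan²θ − 262 tanθ + (161.9) = 0.
tanθ = [262 ± √(262² − 4 × 57.93 × (161.9))] / (2 × 57.93) = (262 ± 176.4) / 115.9, giving tanθ = 0.7387 or 3.784.
θ = 36.45° or 75.20°; the larger is 75.20°.

75.2°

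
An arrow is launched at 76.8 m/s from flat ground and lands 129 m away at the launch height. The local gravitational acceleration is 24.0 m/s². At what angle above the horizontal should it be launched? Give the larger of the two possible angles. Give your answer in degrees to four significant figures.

R = v₀² sin 2θ / g gives sin 2θ = gR/v₀² = 24.0·129/76.8² = 0.5249.
2θ = 31.66° or 180° − 31.66° = 148.3°, so θ = 15.83° or 74.17°.
The larger angle is 74.17°.

74.17°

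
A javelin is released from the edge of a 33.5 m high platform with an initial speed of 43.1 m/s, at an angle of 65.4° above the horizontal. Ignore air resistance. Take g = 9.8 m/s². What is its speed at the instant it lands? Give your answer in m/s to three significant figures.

50.1 m/s

Resolve: vₓ = 43.10 cos 65.4° = 17.94 m/s and v_y0 = 43.10 sin 65.4° = 39.19 m/s.
Vertical motion (up positive, ground at y = 0): 4.900 t² − (39.19) t − 33.5 = 0, so t = (39.19 + √(39.19² + 2·9.80·33.5)) / 9.80 = (39.19 + 46.82) / 9.80 = 8.777 s.
Vertical velocity at impact: v_y = v_y0 − g t = 39.19 − 9.80 × 8.777 = −46.82 m/s.
Speed: |v| = √(vₓ² + v_y²) = √(17.94² + 46.82²) = 50.14 m/s.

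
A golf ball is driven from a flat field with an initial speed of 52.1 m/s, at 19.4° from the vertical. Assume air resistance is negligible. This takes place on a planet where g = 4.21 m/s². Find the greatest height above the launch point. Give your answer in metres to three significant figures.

Components: vₓ = 52.10 sin 19.4° = 17.31 m/s, v_y0 = 52.10 cos 19.4° = 49.14 m/s.
At the apex v_y = 0, so H = v_y0²/(2g) = 49.14²/8.420 = 286.8 m.

287 m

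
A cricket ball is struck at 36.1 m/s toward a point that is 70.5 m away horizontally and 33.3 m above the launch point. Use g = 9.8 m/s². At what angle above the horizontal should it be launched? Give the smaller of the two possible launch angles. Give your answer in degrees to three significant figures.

Trajectory: y = x tanθ − g x² (1 + tan²θ)/(2v₀²). With x = 70.5, y = 33.3, v₀ = 36.1, g = 9.80:
18.69 tan²θ − 70.5 tanθ + (51.99) = 0.
tanθ = [70.5 ± √(70.5² − 4 × 18.69 × (51.99))] / (2 × 18.69) = (70.5 ± 32.93) / 37.38, giving tanθ = 1.005 or 2.767.
θ = 45.15° or 70.13°; the smaller is 45.15°.

45.2°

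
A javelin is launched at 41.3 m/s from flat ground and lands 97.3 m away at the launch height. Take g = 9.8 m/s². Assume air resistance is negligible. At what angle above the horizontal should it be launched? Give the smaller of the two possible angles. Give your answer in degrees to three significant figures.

17.0°

From R = (v₀²/g) sin 2θ: sin 2θ = 9.80 × 97.3 / 1705.7 = 0.5590.
2θ = 33.99° or 180° − 33.99° = 146.0°, so θ = 16.99° or 73.01°.
The smaller angle is 16.99°.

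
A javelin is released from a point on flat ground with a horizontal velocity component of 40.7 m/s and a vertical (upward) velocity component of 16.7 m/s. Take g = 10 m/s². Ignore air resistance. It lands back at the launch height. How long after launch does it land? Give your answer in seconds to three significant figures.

Time of flight on level ground: T = 2 v_y0 / g = 2 × 16.70 / 10.0 = 3.340 s.

3.34 s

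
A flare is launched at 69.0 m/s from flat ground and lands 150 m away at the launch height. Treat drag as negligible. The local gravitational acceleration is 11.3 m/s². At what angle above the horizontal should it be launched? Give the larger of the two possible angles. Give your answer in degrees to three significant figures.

From R = (v₀²/g) sin 2θ: sin 2θ = 11.3 × 150 / 4761.0 = 0.3560.
2θ = 20.86° or 180° − 20.86° = 159.1°, so θ = 10.43° or 79.57°.
The larger angle is 79.57°.

79.6°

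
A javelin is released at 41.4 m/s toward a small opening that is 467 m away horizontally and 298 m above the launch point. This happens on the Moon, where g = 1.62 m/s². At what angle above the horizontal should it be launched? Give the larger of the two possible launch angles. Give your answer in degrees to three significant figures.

Trajectory: y = x tanθ − g x² (1 + tan²θ)/(2v₀²). With x = 467, y = 298, v₀ = 41.4, g = 1.62:
103.1 tan²θ − 467 tanθ + (401.1) = 0.
tanθ = [467 ± √(467² − 4 × 103.1 × (401.1))] / (2 × 103.1) = (467 ± 229.7) / 206.1, giving tanθ = 1.151 or 3.380.
θ = 49.03° or 73.52°; the larger is 73.52°.

73.5°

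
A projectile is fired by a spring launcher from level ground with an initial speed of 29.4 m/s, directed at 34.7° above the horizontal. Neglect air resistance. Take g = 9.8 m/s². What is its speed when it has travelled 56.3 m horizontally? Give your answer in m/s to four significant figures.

vₓ = 29.40 cos 34.7° = 24.17 m/s; v_y0 = 29.40 sin 34.7° = 16.74 m/s.
Time to reach x = 56.3 m: t = x/vₓ = 56.3/24.17 = 2.329 s.
Vertical velocity there: v_y = v_y0 − g t = 16.74 − 9.80 × 2.329 = −6.090 m/s.
Speed: √(vₓ² + v_y²) = √(24.17² + 6.090²) = 24.93 m/s.

24.93 m/s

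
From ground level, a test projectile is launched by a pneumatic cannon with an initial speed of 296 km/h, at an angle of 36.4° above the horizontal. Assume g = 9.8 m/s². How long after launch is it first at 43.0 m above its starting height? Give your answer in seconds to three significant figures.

0.977 s

Convert: 296 km/h = 296/3.6 = 82.22 m/s.
vₓ = 82.22 cos 36.4° = 66.18 m/s; v_y0 = 82.22 sin 36.4° = 48.79 m/s.
Height y(t) = 48.79 t − 4.900 t² = 43.0 gives 4.900 t² − 48.79 t + 43.0 = 0.
Quadratic formula: t = (48.79 ± √1537.9) / 9.80 = (48.79 ± 39.22) / 9.80 → t = 0.9772 s or 8.980 s.
The first (ascending) time is 0.9772 s.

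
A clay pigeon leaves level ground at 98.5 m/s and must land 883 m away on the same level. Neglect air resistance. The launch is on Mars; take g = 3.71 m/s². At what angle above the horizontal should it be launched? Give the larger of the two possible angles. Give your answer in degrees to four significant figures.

From R = (v₀²/g) sin 2θ: sin 2θ = 3.71 × 883 / 9702.2 = 0.3376.
2θ = 19.73° or 180° − 19.73° = 160.3°, so θ = 9.867° or 80.13°.
The larger angle is 80.13°.

80.13°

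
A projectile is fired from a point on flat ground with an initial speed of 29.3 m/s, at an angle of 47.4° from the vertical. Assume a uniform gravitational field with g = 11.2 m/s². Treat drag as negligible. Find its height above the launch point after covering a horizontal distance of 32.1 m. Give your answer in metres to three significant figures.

Components: vₓ = 29.30 sin 47.4° = 21.57 m/s, v_y0 = 29.30 cos 47.4° = 19.83 m/s.
x = vₓ t ⇒ t = 32.1/21.57 = 1.488 s.
Height: y = v_y0 t − ½ g t² = 19.83 × 1.488 − 5.600 × 1.488² = 29.52 − 12.40 = 17.11 m.

17.1 m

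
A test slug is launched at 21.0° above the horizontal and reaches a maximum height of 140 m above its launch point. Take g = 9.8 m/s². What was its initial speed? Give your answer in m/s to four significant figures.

At the peak v_y = 0, so v_y0 = √(2gH) = √(2 × 9.80 × 140) = 52.38 m/s.
v_y0 = v₀ sin θ ⇒ v₀ = 52.38 / sin 21.0° = 146.2 m/s.

146.2 m/s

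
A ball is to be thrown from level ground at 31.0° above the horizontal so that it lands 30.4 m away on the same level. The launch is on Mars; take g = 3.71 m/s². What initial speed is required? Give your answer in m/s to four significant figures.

11.30 m/s

On level ground R = v₀² sin 2θ / g ⇒ v₀ = √(gR / sin 2θ).
v₀ = √(3.71 × 30.4 / sin 62.00°) = √(112.8 / 0.8829) = √127.74 = 11.30 m/s.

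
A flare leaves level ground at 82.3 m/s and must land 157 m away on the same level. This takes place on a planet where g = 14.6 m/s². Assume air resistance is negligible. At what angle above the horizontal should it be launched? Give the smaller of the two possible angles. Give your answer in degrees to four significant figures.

9.890°

From R = (v₀²/g) sin 2θ: sin 2θ = 14.6 × 157 / 6773.3 = 0.3384.
2θ = 19.78° or 180° − 19.78° = 160.2°, so θ = 9.890° or 80.11°.
The smaller angle is 9.890°.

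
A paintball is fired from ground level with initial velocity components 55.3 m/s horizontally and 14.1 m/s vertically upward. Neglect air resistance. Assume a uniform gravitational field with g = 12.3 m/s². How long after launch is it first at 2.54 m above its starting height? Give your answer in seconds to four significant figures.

0.1971 s

Height y(t) = 14.10 t − 6.150 t² = 2.54 gives 6.150 t² − 14.10 t + 2.54 = 0.
Quadratic formula: t = (14.10 ± √136.33) / 12.3 = (14.10 ± 11.68) / 12.3 → t = 0.1971 s or 2.096 s.
The first (ascending) time is 0.1971 s.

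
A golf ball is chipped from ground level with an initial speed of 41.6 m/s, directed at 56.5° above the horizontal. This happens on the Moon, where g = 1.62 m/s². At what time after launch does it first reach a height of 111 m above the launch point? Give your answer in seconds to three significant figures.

Resolve: vₓ = 41.60 cos 56.5° = 22.96 m/s and v_y0 = 41.60 sin 56.5° = 34.69 m/s.
Height y(t) = 34.69 t − 0.8100 t² = 111 gives 0.8100 t² − 34.69 t + 111 = 0.
t = [34.69 ± √(34.69² − 2·1.62·111)] / 1.62 = (34.69 ± 29.05) / 1.62, so t = 3.483 s or t = 39.34 s.
The first (ascending) time is 3.483 s.

3.48 s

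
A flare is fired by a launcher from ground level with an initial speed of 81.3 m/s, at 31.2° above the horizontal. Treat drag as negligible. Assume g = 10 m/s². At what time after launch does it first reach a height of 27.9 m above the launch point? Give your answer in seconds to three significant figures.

0.725 s

Horizontal component vₓ = 81.30 cos 31.2° = 69.54 m/s; vertical v_y0 = 81.30 sin 31.2° = 42.12 m/s.
Height y(t) = 42.12 t − 5.000 t² = 27.9 gives 5.000 t² − 42.12 t + 27.9 = 0.
t = [42.12 ± √(42.12² − 2·10.0·27.9)] / 10.0 = (42.12 ± 34.87) / 10.0, so t = 0.7248 s or t = 7.698 s.
The first (ascending) time is 0.7248 s.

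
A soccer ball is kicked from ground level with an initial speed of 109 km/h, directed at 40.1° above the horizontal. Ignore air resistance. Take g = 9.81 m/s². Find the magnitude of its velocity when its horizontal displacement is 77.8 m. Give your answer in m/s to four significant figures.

Convert: 109 km/h = 109/3.6 = 30.28 m/s.
Components: vₓ = 30.28 cos 40.1° = 23.16 m/s, v_y0 = 30.28 sin 40.1° = 19.50 m/s.
Time to reach x = 77.8 m: t = x/vₓ = 77.8/23.16 = 3.359 s.
Vertical velocity there: v_y = v_y0 − g t = 19.50 − 9.81 × 3.359 = −13.45 m/s.
Speed: √(vₓ² + v_y²) = √(23.16² + 13.45²) = 26.78 m/s.

26.78 m/s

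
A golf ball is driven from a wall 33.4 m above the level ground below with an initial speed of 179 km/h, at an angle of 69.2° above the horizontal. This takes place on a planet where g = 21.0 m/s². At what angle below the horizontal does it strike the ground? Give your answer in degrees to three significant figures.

Convert: 179 km/h = 179/3.6 = 49.72 m/s.
vₓ = 49.72 cos 69.2° = 17.66 m/s; v_y0 = 49.72 sin 69.2° = 46.48 m/s.
Vertical motion (up positive, ground at y = 0): 10.50 t² − (46.48) t − 33.4 = 0, so t = (46.48 + √(46.48² + 2·21.0·33.4)) / 21.0 = (46.48 + 59.69) / 21.0 = 5.056 s.
At impact: v_y = v_y0 − g t = −59.69 m/s; vₓ = 17.66 m/s.
Angle below horizontal: arctan(|v_y|/vₓ) = arctan(59.69/17.66) = 73.52°.

73.5°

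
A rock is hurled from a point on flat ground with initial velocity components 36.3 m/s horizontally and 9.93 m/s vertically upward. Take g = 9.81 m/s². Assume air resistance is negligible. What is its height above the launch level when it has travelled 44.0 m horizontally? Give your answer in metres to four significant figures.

4.830 m

Time to reach x = 44.0 m: t = x/vₓ = 44.0/36.30 = 1.212 s.
Height: y = v_y0 t − ½ g t² = 9.930 × 1.212 − 4.905 × 1.212² = 12.04 − 7.207 = 4.830 m.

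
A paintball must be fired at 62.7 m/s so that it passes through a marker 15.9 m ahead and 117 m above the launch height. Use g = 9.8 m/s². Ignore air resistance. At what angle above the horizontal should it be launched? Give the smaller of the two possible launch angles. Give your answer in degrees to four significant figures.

Trajectory: y = x tanθ − g x² (1 + tan²θ)/(2v₀²). With x = 15.9, y = 117, v₀ = 62.7, g = 9.80:
0.3151 tan²θ − 15.9 tanθ + (117.3) = 0.
tanθ = [15.9 ± √(15.9² − 4 × 0.3151 × (117.3))] / (2 × 0.3151) = (15.9 ± 10.24) / 0.6302, giving tanθ = 8.974 or 41.48.
θ = 83.64° or 88.62°; the smaller is 83.64°.

83.64°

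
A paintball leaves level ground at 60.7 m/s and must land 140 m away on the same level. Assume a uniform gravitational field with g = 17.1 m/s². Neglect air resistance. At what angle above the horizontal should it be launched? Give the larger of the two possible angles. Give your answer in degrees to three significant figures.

R = v₀² sin 2θ / g gives sin 2θ = gR/v₀² = 17.1·140/60.7² = 0.6498.
2θ = 40.52° or 180° − 40.52° = 139.5°, so θ = 20.26° or 69.74°.
The larger angle is 69.74°.

69.7°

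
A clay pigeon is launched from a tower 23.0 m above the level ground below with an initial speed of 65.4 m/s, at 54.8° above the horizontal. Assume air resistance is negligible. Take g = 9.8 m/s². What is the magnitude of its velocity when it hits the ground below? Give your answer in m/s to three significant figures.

68.8 m/s

Components: vₓ = 65.40 cos 54.8° = 37.70 m/s, v_y0 = 65.40 sin 54.8° = 53.44 m/s.
Vertical motion (up positive, ground at y = 0): 4.900 t² − (53.44) t − 23.0 = 0, so t = (53.44 + √(53.44² + 2·9.80·23.0)) / 9.80 = (53.44 + 57.50) / 9.80 = 11.32 s.
Vertical velocity at impact: v_y = v_y0 − g t = 53.44 − 9.80 × 11.32 = −57.50 m/s.
Speed: |v| = √(vₓ² + v_y²) = √(37.70² + 57.50²) = 68.76 m/s.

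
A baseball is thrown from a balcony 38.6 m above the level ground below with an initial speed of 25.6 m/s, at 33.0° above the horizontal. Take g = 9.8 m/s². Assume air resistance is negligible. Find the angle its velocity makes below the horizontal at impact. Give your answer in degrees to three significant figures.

Horizontal component vₓ = 25.60 cos 33.0° = 21.47 m/s; vertical v_y0 = 25.60 sin 33.0° = 13.94 m/s.
The projectile lands when y = 38.6 + (13.94) t − ½·9.80·t² = 0. Positive root: t = (13.94 + √(13.94² + 2·9.80·38.6)) / 9.80 = (13.94 + 30.84) / 9.80 = 4.569 s.
At impact: v_y = v_y0 − g t = −30.84 m/s; vₓ = 21.47 m/s.
Angle below horizontal: arctan(|v_y|/vₓ) = arctan(30.84/21.47) = 55.15°.

55.2°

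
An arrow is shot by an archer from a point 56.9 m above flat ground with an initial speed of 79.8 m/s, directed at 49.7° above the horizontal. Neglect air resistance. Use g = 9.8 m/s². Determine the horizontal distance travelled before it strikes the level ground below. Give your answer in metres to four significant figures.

Resolve: vₓ = 79.80 cos 49.7° = 51.61 m/s and v_y0 = 79.80 sin 49.7° = 60.86 m/s.
Vertical motion (up positive, ground at y = 0): 4.900 t² − (60.86) t − 56.9 = 0, so t = (60.86 + √(60.86² + 2·9.80·56.9)) / 9.80 = (60.86 + 69.42) / 9.80 = 13.29 s.
Horizontal distance: R = vₓ t = 51.61 × 13.29 = 686.2 m.

686.2 m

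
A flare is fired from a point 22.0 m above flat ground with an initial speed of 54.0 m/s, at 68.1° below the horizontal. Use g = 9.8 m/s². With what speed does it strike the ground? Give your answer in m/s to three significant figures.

57.9 m/s

Components: vₓ = 54.00 cos 68.1° = 20.14 m/s, v_y0 = −50.10 m/s (downward).
With up positive and y = 0 at the ground: y(t) = 22.0 + (−50.10) t − 4.900 t². Setting y = 0 and taking the positive root: t = [−50.10 + √(50.10² + 2·9.80·22.0)] / 9.80 = (−50.10 + 54.24) / 9.80 = 0.4217 s.
Vertical velocity at impact: v_y = v_y0 − g t = −50.10 − 9.80 × 0.4217 = −54.24 m/s.
Speed: |v| = √(vₓ² + v_y²) = √(20.14² + 54.24²) = 57.85 m/s.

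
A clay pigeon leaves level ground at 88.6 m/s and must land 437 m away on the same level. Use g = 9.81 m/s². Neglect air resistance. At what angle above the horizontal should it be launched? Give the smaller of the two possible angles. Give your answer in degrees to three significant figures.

16.6°

R = v₀² sin 2θ / g gives sin 2θ = gR/v₀² = 9.81·437/88.6² = 0.5461.
2θ = 33.10° or 180° − 33.10° = 146.9°, so θ = 16.55° or 73.45°.
The smaller angle is 16.55°.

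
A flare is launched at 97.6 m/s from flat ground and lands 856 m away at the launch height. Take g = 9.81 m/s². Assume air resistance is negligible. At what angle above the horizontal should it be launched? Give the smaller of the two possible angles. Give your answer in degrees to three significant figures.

30.9°

From R = (v₀²/g) sin 2θ: sin 2θ = 9.81 × 856 / 9525.8 = 0.8815.
2θ = 61.83° or 180° − 61.83° = 118.2°, so θ = 30.91° or 59.09°.
The smaller angle is 30.91°.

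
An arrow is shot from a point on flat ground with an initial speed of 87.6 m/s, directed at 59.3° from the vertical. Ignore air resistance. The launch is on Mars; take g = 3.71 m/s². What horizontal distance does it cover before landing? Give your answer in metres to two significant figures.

Resolve: vₓ = 87.60 sin 59.3° = 75.32 m/s and v_y0 = 87.60 cos 59.3° = 44.72 m/s.
Flight time T = 2 v_y0 / g = 24.11 s.
Horizontal distance R = vₓ T = 75.32 × 24.11 = 1816 m.

1800 m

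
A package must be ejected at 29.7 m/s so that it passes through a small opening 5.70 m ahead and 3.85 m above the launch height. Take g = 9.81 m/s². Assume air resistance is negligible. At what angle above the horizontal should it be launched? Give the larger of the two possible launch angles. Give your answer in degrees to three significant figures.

88.1°

Trajectory: y = x tanθ − g x² (1 + tan²θ)/(2v₀²). With x = 5.70, y = 3.85, v₀ = 29.7, g = 9.81:
0.1807 tan²θ − 5.70 tanθ + (4.031) = 0.
tanθ = [5.70 ± √(5.70² − 4 × 0.1807 × (4.031))] / (2 × 0.1807) = (5.70 ± 5.438) / 0.3613, giving tanθ = 0.7237 or 30.83.
θ = 35.89° or 88.14°; the larger is 88.14°.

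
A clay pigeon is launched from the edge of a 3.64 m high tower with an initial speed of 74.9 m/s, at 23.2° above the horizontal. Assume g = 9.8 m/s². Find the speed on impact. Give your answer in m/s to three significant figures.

75.4 m/s

Components: vₓ = 74.90 cos 23.2° = 68.84 m/s, v_y0 = 74.90 sin 23.2° = 29.51 m/s.
Vertical motion (up positive, ground at y = 0): 4.900 t² − (29.51) t − 3.64 = 0, so t = (29.51 + √(29.51² + 2·9.80·3.64)) / 9.80 = (29.51 + 30.69) / 9.80 = 6.143 s.
Vertical velocity at impact: v_y = v_y0 − g t = 29.51 − 9.80 × 6.143 = −30.69 m/s.
Speed: |v| = √(vₓ² + v_y²) = √(68.84² + 30.69²) = 75.37 m/s.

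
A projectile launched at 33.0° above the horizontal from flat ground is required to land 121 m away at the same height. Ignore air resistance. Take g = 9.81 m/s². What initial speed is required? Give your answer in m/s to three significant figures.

Level-ground range: R = v₀² sin(2θ)/g, so v₀ = √(gR / sin 2θ).
v₀ = √(9.81 × 121 / sin 66.00°) = √(1187 / 0.9135) = √1299.3 = 36.05 m/s.

36.0 m/s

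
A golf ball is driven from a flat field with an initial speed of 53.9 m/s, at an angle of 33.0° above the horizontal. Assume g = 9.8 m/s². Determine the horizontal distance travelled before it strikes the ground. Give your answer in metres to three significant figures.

Components: vₓ = 53.90 cos 33.0° = 45.20 m/s, v_y0 = 53.90 sin 33.0° = 29.36 m/s.
Flight time T = 2 v_y0 / g = 5.991 s.
Range: R = vₓ T = 45.20 × 5.991 = 270.8 m.

271 m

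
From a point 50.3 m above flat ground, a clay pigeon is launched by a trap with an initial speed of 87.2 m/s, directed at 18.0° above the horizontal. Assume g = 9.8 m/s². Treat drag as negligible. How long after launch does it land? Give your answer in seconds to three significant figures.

6.97 s

vₓ = 87.20 cos 18.0° = 82.93 m/s; v_y0 = 87.20 sin 18.0° = 26.95 m/s.
The projectile lands when y = 50.3 + (26.95) t − ½·9.80·t² = 0. Positive root: t = (26.95 + √(26.95² + 2·9.80·50.3)) / 9.80 = (26.95 + 41.38) / 9.80 = 6.972 s.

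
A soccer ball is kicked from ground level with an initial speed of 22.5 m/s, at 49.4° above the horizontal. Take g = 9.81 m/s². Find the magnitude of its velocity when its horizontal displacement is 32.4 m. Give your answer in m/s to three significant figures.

Horizontal component vₓ = 22.50 cos 49.4° = 14.64 m/s; vertical v_y0 = 22.50 sin 49.4° = 17.08 m/s.
x = vₓ t ⇒ t = 32.4/14.64 = 2.213 s.
Vertical velocity there: v_y = v_y0 − g t = 17.08 − 9.81 × 2.213 = −4.623 m/s.
Speed: √(vₓ² + v_y²) = √(14.64² + 4.623²) = 15.36 m/s.

15.4 m/s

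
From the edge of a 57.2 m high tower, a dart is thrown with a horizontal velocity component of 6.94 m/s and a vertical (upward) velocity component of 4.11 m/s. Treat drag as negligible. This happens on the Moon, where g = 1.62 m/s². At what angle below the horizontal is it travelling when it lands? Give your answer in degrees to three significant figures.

The projectile lands when y = 57.2 + (4.110) t − ½·1.62·t² = 0. Positive root: t = (4.110 + √(4.110² + 2·1.62·57.2)) / 1.62 = (4.110 + 14.22) / 1.62 = 11.32 s.
At impact: v_y = v_y0 − g t = −14.22 m/s; vₓ = 6.940 m/s.
Angle below horizontal: arctan(|v_y|/vₓ) = arctan(14.22/6.940) = 63.99°.

64.0°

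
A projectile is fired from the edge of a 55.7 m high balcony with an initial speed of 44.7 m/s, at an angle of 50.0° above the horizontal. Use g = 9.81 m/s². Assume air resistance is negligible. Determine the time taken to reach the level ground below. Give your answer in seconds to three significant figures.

Components: vₓ = 44.70 cos 50.0° = 28.73 m/s, v_y0 = 44.70 sin 50.0° = 34.24 m/s.
With up positive and y = 0 at the ground: y(t) = 55.7 + (34.24) t − 4.905 t². Setting y = 0 and taking the positive root: t = [34.24 + √(34.24² + 2·9.81·55.7)] / 9.81 = (34.24 + 47.60) / 9.81 = 8.342 s.

8.34 s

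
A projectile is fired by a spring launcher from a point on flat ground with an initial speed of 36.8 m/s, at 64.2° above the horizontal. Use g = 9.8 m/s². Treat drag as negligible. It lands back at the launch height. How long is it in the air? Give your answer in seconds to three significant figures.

6.76 s

Horizontal component vₓ = 36.80 cos 64.2° = 16.02 m/s; vertical v_y0 = 36.80 sin 64.2° = 33.13 m/s.
Time of flight on level ground: T = 2 v_y0 / g = 2 × 33.13 / 9.80 = 6.762 s.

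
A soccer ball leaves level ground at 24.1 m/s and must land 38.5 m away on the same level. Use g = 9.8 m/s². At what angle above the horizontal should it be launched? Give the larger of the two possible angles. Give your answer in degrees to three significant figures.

From R = (v₀²/g) sin 2θ: sin 2θ = 9.80 × 38.5 / 580.81 = 0.6496.
2θ = 40.51° or 180° − 40.51° = 139.5°, so θ = 20.26° or 69.74°.
The larger angle is 69.74°.

69.7°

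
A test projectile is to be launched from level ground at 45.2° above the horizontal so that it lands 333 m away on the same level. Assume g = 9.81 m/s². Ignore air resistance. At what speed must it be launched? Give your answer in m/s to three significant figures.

57.2 m/s

On level ground R = v₀² sin 2θ / g ⇒ v₀ = √(gR / sin 2θ).
v₀ = √(9.81 × 333 / sin 90.40°) = √(3267 / 1.0000) = √3266.8 = 57.16 m/s.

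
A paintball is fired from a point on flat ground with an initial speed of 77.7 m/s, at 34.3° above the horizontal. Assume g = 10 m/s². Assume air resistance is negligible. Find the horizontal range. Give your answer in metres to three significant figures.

562 m

Resolve: vₓ = 77.70 cos 34.3° = 64.19 m/s and v_y0 = 77.70 sin 34.3° = 43.79 m/s.
Flight time T = 2 v_y0 / g = 8.757 s.
Horizontal distance R = vₓ T = 64.19 × 8.757 = 562.1 m.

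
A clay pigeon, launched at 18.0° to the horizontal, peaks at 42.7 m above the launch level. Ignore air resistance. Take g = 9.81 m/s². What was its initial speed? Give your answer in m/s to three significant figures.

At the peak v_y = 0, so v_y0 = √(2gH) = √(2 × 9.81 × 42.7) = 28.94 m/s.
v_y0 = v₀ sin θ ⇒ v₀ = 28.94 / sin 18.0° = 93.67 m/s.

93.7 m/s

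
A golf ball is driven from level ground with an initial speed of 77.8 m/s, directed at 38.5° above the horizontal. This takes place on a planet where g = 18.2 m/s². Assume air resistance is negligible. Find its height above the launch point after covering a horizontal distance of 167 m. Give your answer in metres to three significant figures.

Horizontal component vₓ = 77.80 cos 38.5° = 60.89 m/s; vertical v_y0 = 77.80 sin 38.5° = 48.43 m/s.
x = vₓ t ⇒ t = 167/60.89 = 2.743 s.
Height: y = v_y0 t − ½ g t² = 48.43 × 2.743 − 9.100 × 2.743² = 132.8 − 68.46 = 64.38 m.

64.4 m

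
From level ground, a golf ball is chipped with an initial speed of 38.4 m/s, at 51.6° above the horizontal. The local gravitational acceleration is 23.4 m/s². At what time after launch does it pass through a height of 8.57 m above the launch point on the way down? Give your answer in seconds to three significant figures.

2.25 s

Horizontal component vₓ = 38.40 cos 51.6° = 23.85 m/s; vertical v_y0 = 38.40 sin 51.6° = 30.09 m/s.
Require v_y0 t − ½ g t² = 8.57, i.e. 11.70 t² − 30.09 t + 8.57 = 0.
t = [30.09 ± √(30.09² − 2·23.4·8.57)] / 23.4 = (30.09 ± 22.46) / 23.4, so t = 0.3261 s or t = 2.246 s.
The descending-branch root is 2.246 s.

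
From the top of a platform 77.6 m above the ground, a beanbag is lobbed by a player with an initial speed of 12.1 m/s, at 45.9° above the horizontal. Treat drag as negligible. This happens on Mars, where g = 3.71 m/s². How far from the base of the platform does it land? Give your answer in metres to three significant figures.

77.6 m

Resolve: vₓ = 12.10 cos 45.9° = 8.421 m/s and v_y0 = 12.10 sin 45.9° = 8.689 m/s.
Vertical motion (up positive, ground at y = 0): 1.855 t² − (8.689) t − 77.6 = 0, so t = (8.689 + √(8.689² + 2·3.71·77.6)) / 3.71 = (8.689 + 25.52) / 3.71 = 9.221 s.
Horizontal distance: R = vₓ t = 8.421 × 9.221 = 77.65 m.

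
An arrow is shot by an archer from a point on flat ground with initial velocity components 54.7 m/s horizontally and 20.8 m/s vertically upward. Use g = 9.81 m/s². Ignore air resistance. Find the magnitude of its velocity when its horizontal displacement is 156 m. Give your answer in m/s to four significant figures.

55.17 m/s

Time to reach x = 156 m: t = x/vₓ = 156/54.70 = 2.852 s.
Vertical velocity there: v_y = v_y0 − g t = 20.80 − 9.81 × 2.852 = −7.177 m/s.
Speed: √(vₓ² + v_y²) = √(54.70² + 7.177²) = 55.17 m/s.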